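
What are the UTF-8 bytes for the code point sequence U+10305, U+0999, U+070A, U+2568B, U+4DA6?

U+10305: 4-byte form → F0 90 8C 85.
U+0999: 3-byte form → E0 A6 99.
U+070A: 2-byte form → DC 8A.
U+2568B: 4-byte form → F0 A5 9A 8B.
U+4DA6: 3-byte form → E4 B6 A6.
Concatenated (16 bytes): F0 90 8C 85 E0 A6 99 DC 8A F0 A5 9A 8B E4 B6 A6.

F0 90 8C 85 E0 A6 99 DC 8A F0 A5 9A 8B E4 B6 A6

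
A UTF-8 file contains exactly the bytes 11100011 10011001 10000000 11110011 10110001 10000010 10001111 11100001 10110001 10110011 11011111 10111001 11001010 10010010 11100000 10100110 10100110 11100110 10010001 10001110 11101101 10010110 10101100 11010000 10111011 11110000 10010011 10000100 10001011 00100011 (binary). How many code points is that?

Byte at offset 0: 0xE3 = 11100011 → 3-byte char (#1). Advance 3.
Byte at offset 3: 0xF3 = 11110011 → 4-byte char (#2). Advance 4.
Byte at offset 7: 0xE1 = 11100001 → 3-byte char (#3). Advance 3.
Byte at offset 10: 0xDF = 11011111 → 2-byte char (#4). Advance 2.
Byte at offset 12: 0xCA = 11001010 → 2-byte char (#5). Advance 2.
Byte at offset 14: 0xE0 = 11100000 → 3-byte char (#6). Advance 3.
Byte at offset 17: 0xE6 = 11100110 → 3-byte char (#7). Advance 3.
Byte at offset 20: 0xED = 11101101 → 3-byte char (#8). Advance 3.
Byte at offset 23: 0xD0 = 11010000 → 2-byte char (#9). Advance 2.
Byte at offset 25: 0xF0 = 11110000 → 4-byte char (#10). Advance 4.
Byte at offset 29: 0x23 = 00100011 → 1-byte char (#11). Advance 1.
Reached end at offset 30 after 11 code points.

11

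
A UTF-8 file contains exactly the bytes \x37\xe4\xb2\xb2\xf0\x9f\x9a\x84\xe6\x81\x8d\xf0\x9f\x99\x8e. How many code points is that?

Byte at offset 0: 0x37 = 00110111 → 1-byte char (#1). Advance 1.
Byte at offset 1: 0xE4 = 11100100 → 3-byte char (#2). Advance 3.
Byte at offset 4: 0xF0 = 11110000 → 4-byte char (#3). Advance 4.
Byte at offset 8: 0xE6 = 11100110 → 3-byte char (#4). Advance 3.
Byte at offset 11: 0xF0 = 11110000 → 4-byte char (#5). Advance 4.
Reached end at offset 15 after 5 code points.

5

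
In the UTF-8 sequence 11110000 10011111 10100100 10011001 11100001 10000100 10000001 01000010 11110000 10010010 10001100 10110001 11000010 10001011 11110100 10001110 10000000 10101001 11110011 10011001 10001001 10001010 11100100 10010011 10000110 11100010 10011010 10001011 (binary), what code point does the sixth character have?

U+10E029

Offset 0: leading byte 0xF0 = 11110000 → 4-byte char #1 = F0 9F A4 99.
Offset 4: leading byte 0xE1 = 11100001 → 3-byte char #2 = E1 84 81.
Offset 7: leading byte 0x42 = 01000010 → 1-byte char #3 = 42.
Offset 8: leading byte 0xF0 = 11110000 → 4-byte char #4 = F0 92 8C B1.
Offset 12: leading byte 0xC2 = 11000010 → 2-byte char #5 = C2 8B.
Offset 14: leading byte 0xF4 = 11110100 → 4-byte char #6 = F4 8E 80 A9.
Leading byte 0xF4 = 11110100 matches 11110xxx → 4-byte sequence.
Byte 1: 0xF4 = 11110100, payload 100 (3 bits).
Byte 2: 0x8E = 10001110 (10xxxxxx ✓), payload 001110.
Byte 3: 0x80 = 10000000 (10xxxxxx ✓), payload 000000.
Byte 4: 0xA9 = 10101001 (10xxxxxx ✓), payload 101001.
Concatenate: 100001110000000101001 = 0x10E029 (21 bits → U+10E029).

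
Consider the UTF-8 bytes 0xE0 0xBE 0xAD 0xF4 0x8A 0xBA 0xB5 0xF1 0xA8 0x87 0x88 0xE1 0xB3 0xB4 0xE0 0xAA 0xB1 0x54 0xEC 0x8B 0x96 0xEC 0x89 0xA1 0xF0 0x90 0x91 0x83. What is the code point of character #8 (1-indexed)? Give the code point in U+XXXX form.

Offset 0: leading byte 0xE0 = 11100000 → 3-byte char #1 = E0 BE AD.
Offset 3: leading byte 0xF4 = 11110100 → 4-byte char #2 = F4 8A BA B5.
Offset 7: leading byte 0xF1 = 11110001 → 4-byte char #3 = F1 A8 87 88.
Offset 11: leading byte 0xE1 = 11100001 → 3-byte char #4 = E1 B3 B4.
Offset 14: leading byte 0xE0 = 11100000 → 3-byte char #5 = E0 AA B1.
Offset 17: leading byte 0x54 = 01010100 → 1-byte char #6 = 54.
Offset 18: leading byte 0xEC = 11101100 → 3-byte char #7 = EC 8B 96.
Offset 21: leading byte 0xEC = 11101100 → 3-byte char #8 = EC 89 A1.
Leading byte 0xEC = 11101100 matches 1110xxxx → 3-byte sequence.
Byte 1: 0xEC = 11101100, payload 1100 (4 bits).
Byte 2: 0x89 = 10001001 (10xxxxxx ✓), payload 001001.
Byte 3: 0xA1 = 10100001 (10xxxxxx ✓), payload 100001.
Concatenate: 1100001001100001 = 0xC261 (16 bits → U+C261).

U+C261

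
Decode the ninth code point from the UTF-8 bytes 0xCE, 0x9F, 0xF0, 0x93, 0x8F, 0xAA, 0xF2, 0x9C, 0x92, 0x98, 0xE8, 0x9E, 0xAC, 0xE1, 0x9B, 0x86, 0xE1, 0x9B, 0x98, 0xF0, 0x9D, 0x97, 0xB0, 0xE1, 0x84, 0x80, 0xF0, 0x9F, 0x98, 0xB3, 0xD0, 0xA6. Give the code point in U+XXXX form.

Offset 0: leading byte 0xCE = 11001110 → 2-byte char #1 = CE 9F.
Offset 2: leading byte 0xF0 = 11110000 → 4-byte char #2 = F0 93 8F AA.
Offset 6: leading byte 0xF2 = 11110010 → 4-byte char #3 = F2 9C 92 98.
Offset 10: leading byte 0xE8 = 11101000 → 3-byte char #4 = E8 9E AC.
Offset 13: leading byte 0xE1 = 11100001 → 3-byte char #5 = E1 9B 86.
Offset 16: leading byte 0xE1 = 11100001 → 3-byte char #6 = E1 9B 98.
Offset 19: leading byte 0xF0 = 11110000 → 4-byte char #7 = F0 9D 97 B0.
Offset 23: leading byte 0xE1 = 11100001 → 3-byte char #8 = E1 84 80.
Offset 26: leading byte 0xF0 = 11110000 → 4-byte char #9 = F0 9F 98 B3.
Leading byte 0xF0 = 11110000 matches 11110xxx → 4-byte sequence.
Byte 1: 0xF0 = 11110000, payload 000 (3 bits).
Byte 2: 0x9F = 10011111 (10xxxxxx ✓), payload 011111.
Byte 3: 0x98 = 10011000 (10xxxxxx ✓), payload 011000.
Byte 4: 0xB3 = 10110011 (10xxxxxx ✓), payload 110011.
Concatenate: 000011111011000110011 = 0x1F633 (21 bits → U+1F633).

U+1F633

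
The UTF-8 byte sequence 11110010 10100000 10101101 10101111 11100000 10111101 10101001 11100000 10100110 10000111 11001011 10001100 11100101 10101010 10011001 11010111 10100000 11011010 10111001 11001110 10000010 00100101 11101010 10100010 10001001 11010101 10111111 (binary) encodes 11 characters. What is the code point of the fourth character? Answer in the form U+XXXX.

U+02CC

Offset 0: leading byte 0xF2 = 11110010 → 4-byte char #1 = F2 A0 AD AF.
Offset 4: leading byte 0xE0 = 11100000 → 3-byte char #2 = E0 BD A9.
Offset 7: leading byte 0xE0 = 11100000 → 3-byte char #3 = E0 A6 87.
Offset 10: leading byte 0xCB = 11001011 → 2-byte char #4 = CB 8C.
Leading byte 0xCB = 11001011 matches 110xxxxx → 2-byte sequence.
Byte 1: 0xCB = 11001011, payload 01011 (5 bits).
Byte 2: 0x8C = 10001100 (10xxxxxx ✓), payload 001100.
Concatenate: 01011001100 = 0x2CC (11 bits → U+02CC).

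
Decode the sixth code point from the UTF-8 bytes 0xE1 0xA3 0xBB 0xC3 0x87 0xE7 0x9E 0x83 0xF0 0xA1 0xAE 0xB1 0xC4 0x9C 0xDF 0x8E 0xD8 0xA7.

U+07CE

Offset 0: leading byte 0xE1 = 11100001 → 3-byte char #1 = E1 A3 BB.
Offset 3: leading byte 0xC3 = 11000011 → 2-byte char #2 = C3 87.
Offset 5: leading byte 0xE7 = 11100111 → 3-byte char #3 = E7 9E 83.
Offset 8: leading byte 0xF0 = 11110000 → 4-byte char #4 = F0 A1 AE B1.
Offset 12: leading byte 0xC4 = 11000100 → 2-byte char #5 = C4 9C.
Offset 14: leading byte 0xDF = 11011111 → 2-byte char #6 = DF 8E.
Leading byte 0xDF = 11011111 matches 110xxxxx → 2-byte sequence.
Byte 1: 0xDF = 11011111, payload 11111 (5 bits).
Byte 2: 0x8E = 10001110 (10xxxxxx ✓), payload 001110.
Concatenate: 11111001110 = 0x7CE (11 bits → U+07CE).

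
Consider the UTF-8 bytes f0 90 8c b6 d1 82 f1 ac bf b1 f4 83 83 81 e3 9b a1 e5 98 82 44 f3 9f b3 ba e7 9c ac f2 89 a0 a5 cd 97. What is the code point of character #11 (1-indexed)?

U+0357

Offset 0: leading byte 0xF0 = 11110000 → 4-byte char #1 = F0 90 8C B6.
Offset 4: leading byte 0xD1 = 11010001 → 2-byte char #2 = D1 82.
Offset 6: leading byte 0xF1 = 11110001 → 4-byte char #3 = F1 AC BF B1.
Offset 10: leading byte 0xF4 = 11110100 → 4-byte char #4 = F4 83 83 81.
Offset 14: leading byte 0xE3 = 11100011 → 3-byte char #5 = E3 9B A1.
Offset 17: leading byte 0xE5 = 11100101 → 3-byte char #6 = E5 98 82.
Offset 20: leading byte 0x44 = 01000100 → 1-byte char #7 = 44.
Offset 21: leading byte 0xF3 = 11110011 → 4-byte char #8 = F3 9F B3 BA.
Offset 25: leading byte 0xE7 = 11100111 → 3-byte char #9 = E7 9C AC.
Offset 28: leading byte 0xF2 = 11110010 → 4-byte char #10 = F2 89 A0 A5.
Offset 32: leading byte 0xCD = 11001101 → 2-byte char #11 = CD 97.
Leading byte 0xCD = 11001101 matches 110xxxxx → 2-byte sequence.
Byte 1: 0xCD = 11001101, payload 01101 (5 bits).
Byte 2: 0x97 = 10010111 (10xxxxxx ✓), payload 010111.
Concatenate: 01101010111 = 0x357 (11 bits → U+0357).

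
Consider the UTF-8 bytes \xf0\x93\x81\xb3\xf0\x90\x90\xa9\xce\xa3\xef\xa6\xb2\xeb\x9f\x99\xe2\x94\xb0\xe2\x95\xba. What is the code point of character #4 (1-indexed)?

Offset 0: leading byte 0xF0 = 11110000 → 4-byte char #1 = F0 93 81 B3.
Offset 4: leading byte 0xF0 = 11110000 → 4-byte char #2 = F0 90 90 A9.
Offset 8: leading byte 0xCE = 11001110 → 2-byte char #3 = CE A3.
Offset 10: leading byte 0xEF = 11101111 → 3-byte char #4 = EF A6 B2.
Leading byte 0xEF = 11101111 matches 1110xxxx → 3-byte sequence.
Byte 1: 0xEF = 11101111, payload 1111 (4 bits).
Byte 2: 0xA6 = 10100110 (10xxxxxx ✓), payload 100110.
Byte 3: 0xB2 = 10110010 (10xxxxxx ✓), payload 110010.
Concatenate: 1111100110110010 = 0xF9B2 (16 bits → U+F9B2).

U+F9B2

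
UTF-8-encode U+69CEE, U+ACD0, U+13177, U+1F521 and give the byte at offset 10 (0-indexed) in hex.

0xB7

U+69CEE → 4-byte form F1 A9 B3 AE at offsets 0–3.
U+ACD0 → 3-byte form EA B3 90 at offsets 4–6.
U+13177 → 4-byte form F0 93 85 B7 at offsets 7–10.
Offset 10 falls in char 3's range; it's byte 4 of F0 93 85 B7 = 0xB7.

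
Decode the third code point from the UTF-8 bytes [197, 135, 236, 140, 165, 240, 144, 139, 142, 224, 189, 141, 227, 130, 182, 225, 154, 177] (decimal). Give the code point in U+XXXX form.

U+102CE

Offset 0: leading byte 0xC5 = 11000101 → 2-byte char #1 = C5 87.
Offset 2: leading byte 0xEC = 11101100 → 3-byte char #2 = EC 8C A5.
Offset 5: leading byte 0xF0 = 11110000 → 4-byte char #3 = F0 90 8B 8E.
Leading byte 0xF0 = 11110000 matches 11110xxx → 4-byte sequence.
Byte 1: 0xF0 = 11110000, payload 000 (3 bits).
Byte 2: 0x90 = 10010000 (10xxxxxx ✓), payload 010000.
Byte 3: 0x8B = 10001011 (10xxxxxx ✓), payload 001011.
Byte 4: 0x8E = 10001110 (10xxxxxx ✓), payload 001110.
Concatenate: 000010000001011001110 = 0x102CE (21 bits → U+102CE).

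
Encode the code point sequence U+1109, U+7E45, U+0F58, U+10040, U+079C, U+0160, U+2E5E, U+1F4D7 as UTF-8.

E1 84 89 E7 B9 85 E0 BD 98 F0 90 81 80 DE 9C C5 A0 E2 B9 9E F0 9F 93 97

U+1109: 3-byte form → E1 84 89.
U+7E45: 3-byte form → E7 B9 85.
U+0F58: 3-byte form → E0 BD 98.
U+10040: 4-byte form → F0 90 81 80.
U+079C: 2-byte form → DE 9C.
U+0160: 2-byte form → C5 A0.
U+2E5E: 3-byte form → E2 B9 9E.
U+1F4D7: 4-byte form → F0 9F 93 97.
Concatenated (24 bytes): E1 84 89 E7 B9 85 E0 BD 98 F0 90 81 80 DE 9C C5 A0 E2 B9 9E F0 9F 93 97.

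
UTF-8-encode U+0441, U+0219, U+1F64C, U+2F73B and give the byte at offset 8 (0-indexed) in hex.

0xF0

U+0441 → 2-byte form D1 81 at offsets 0–1.
U+0219 → 2-byte form C8 99 at offsets 2–3.
U+1F64C → 4-byte form F0 9F 99 8C at offsets 4–7.
U+2F73B → 4-byte form F0 AF 9C BB at offsets 8–11.
Offset 8 falls in char 4's range; it's byte 1 of F0 AF 9C BB = 0xF0.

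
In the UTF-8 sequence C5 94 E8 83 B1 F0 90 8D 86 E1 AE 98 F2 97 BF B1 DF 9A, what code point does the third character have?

U+10346

Offset 0: leading byte 0xC5 = 11000101 → 2-byte char #1 = C5 94.
Offset 2: leading byte 0xE8 = 11101000 → 3-byte char #2 = E8 83 B1.
Offset 5: leading byte 0xF0 = 11110000 → 4-byte char #3 = F0 90 8D 86.
Leading byte 0xF0 = 11110000 matches 11110xxx → 4-byte sequence.
Byte 1: 0xF0 = 11110000, payload 000 (3 bits).
Byte 2: 0x90 = 10010000 (10xxxxxx ✓), payload 010000.
Byte 3: 0x8D = 10001101 (10xxxxxx ✓), payload 001101.
Byte 4: 0x86 = 10000110 (10xxxxxx ✓), payload 000110.
Concatenate: 000010000001101000110 = 0x10346 (21 bits → U+10346).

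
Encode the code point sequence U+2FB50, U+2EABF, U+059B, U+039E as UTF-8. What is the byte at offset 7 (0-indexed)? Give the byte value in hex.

U+2FB50 → 4-byte form F0 AF AD 90 at offsets 0–3.
U+2EABF → 4-byte form F0 AE AA BF at offsets 4–7.
Offset 7 falls in char 2's range; it's byte 4 of F0 AE AA BF = 0xBF.

0xBF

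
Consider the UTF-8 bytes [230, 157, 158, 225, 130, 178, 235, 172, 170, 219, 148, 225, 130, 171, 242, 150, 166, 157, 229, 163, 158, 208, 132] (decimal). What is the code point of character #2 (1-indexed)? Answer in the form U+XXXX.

U+10B2

Offset 0: leading byte 0xE6 = 11100110 → 3-byte char #1 = E6 9D 9E.
Offset 3: leading byte 0xE1 = 11100001 → 3-byte char #2 = E1 82 B2.
Leading byte 0xE1 = 11100001 matches 1110xxxx → 3-byte sequence.
Byte 1: 0xE1 = 11100001, payload 0001 (4 bits).
Byte 2: 0x82 = 10000010 (10xxxxxx ✓), payload 000010.
Byte 3: 0xB2 = 10110010 (10xxxxxx ✓), payload 110010.
Concatenate: 0001000010110010 = 0x10B2 (16 bits → U+10B2).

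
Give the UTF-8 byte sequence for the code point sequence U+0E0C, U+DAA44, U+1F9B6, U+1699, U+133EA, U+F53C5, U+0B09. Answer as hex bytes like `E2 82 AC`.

U+0E0C: 3-byte form → E0 B8 8C.
U+DAA44: 4-byte form → F3 9A A9 84.
U+1F9B6: 4-byte form → F0 9F A6 B6.
U+1699: 3-byte form → E1 9A 99.
U+133EA: 4-byte form → F0 93 8F AA.
U+F53C5: 4-byte form → F3 B5 8F 85.
U+0B09: 3-byte form → E0 AC 89.
Concatenated (25 bytes): E0 B8 8C F3 9A A9 84 F0 9F A6 B6 E1 9A 99 F0 93 8F AA F3 B5 8F 85 E0 AC 89.

E0 B8 8C F3 9A A9 84 F0 9F A6 B6 E1 9A 99 F0 93 8F AA F3 B5 8F 85 E0 AC 89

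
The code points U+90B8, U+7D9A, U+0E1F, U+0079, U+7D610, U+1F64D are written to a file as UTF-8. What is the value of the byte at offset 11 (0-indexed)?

0xBD

U+90B8 → 3-byte form E9 82 B8 at offsets 0–2.
U+7D9A → 3-byte form E7 B6 9A at offsets 3–5.
U+0E1F → 3-byte form E0 B8 9F at offsets 6–8.
U+0079 → 1-byte form 79 at offsets 9–9.
U+7D610 → 4-byte form F1 BD 98 90 at offsets 10–13.
Offset 11 falls in char 5's range; it's byte 2 of F1 BD 98 90 = 0xBD.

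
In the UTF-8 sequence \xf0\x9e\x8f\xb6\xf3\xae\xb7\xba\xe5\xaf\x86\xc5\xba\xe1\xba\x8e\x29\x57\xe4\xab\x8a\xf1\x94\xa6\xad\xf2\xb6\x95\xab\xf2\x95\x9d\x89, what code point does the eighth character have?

Offset 0: leading byte 0xF0 = 11110000 → 4-byte char #1 = F0 9E 8F B6.
Offset 4: leading byte 0xF3 = 11110011 → 4-byte char #2 = F3 AE B7 BA.
Offset 8: leading byte 0xE5 = 11100101 → 3-byte char #3 = E5 AF 86.
Offset 11: leading byte 0xC5 = 11000101 → 2-byte char #4 = C5 BA.
Offset 13: leading byte 0xE1 = 11100001 → 3-byte char #5 = E1 BA 8E.
Offset 16: leading byte 0x29 = 00101001 → 1-byte char #6 = 29.
Offset 17: leading byte 0x57 = 01010111 → 1-byte char #7 = 57.
Offset 18: leading byte 0xE4 = 11100100 → 3-byte char #8 = E4 AB 8A.
Leading byte 0xE4 = 11100100 matches 1110xxxx → 3-byte sequence.
Byte 1: 0xE4 = 11100100, payload 0100 (4 bits).
Byte 2: 0xAB = 10101011 (10xxxxxx ✓), payload 101011.
Byte 3: 0x8A = 10001010 (10xxxxxx ✓), payload 001010.
Concatenate: 0100101011001010 = 0x4ACA (16 bits → U+4ACA).

U+4ACA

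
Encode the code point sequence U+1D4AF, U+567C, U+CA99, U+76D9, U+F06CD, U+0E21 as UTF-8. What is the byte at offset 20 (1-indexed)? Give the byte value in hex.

0xA1

1-indexed offset 20 is 0-indexed offset 19.
U+1D4AF → 4-byte form F0 9D 92 AF at offsets 0–3.
U+567C → 3-byte form E5 99 BC at offsets 4–6.
U+CA99 → 3-byte form EC AA 99 at offsets 7–9.
U+76D9 → 3-byte form E7 9B 99 at offsets 10–12.
U+F06CD → 4-byte form F3 B0 9B 8D at offsets 13–16.
U+0E21 → 3-byte form E0 B8 A1 at offsets 17–19.
Offset 19 falls in char 6's range; it's byte 3 of E0 B8 A1 = 0xA1.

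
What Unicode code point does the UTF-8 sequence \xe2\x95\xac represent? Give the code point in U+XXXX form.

U+256C

Leading byte 0xE2 = 11100010 matches 1110xxxx → 3-byte sequence.
Byte 1: 0xE2 = 11100010, payload 0010 (4 bits).
Byte 2: 0x95 = 10010101 (10xxxxxx ✓), payload 010101.
Byte 3: 0xAC = 10101100 (10xxxxxx ✓), payload 101100.
Concatenate: 0010010101101100 = 0x256C (16 bits → U+256C).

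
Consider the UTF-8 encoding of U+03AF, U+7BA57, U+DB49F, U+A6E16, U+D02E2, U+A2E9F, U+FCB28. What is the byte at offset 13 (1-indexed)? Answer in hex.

0xB8

1-indexed offset 13 is 0-indexed offset 12.
U+03AF → 2-byte form CE AF at offsets 0–1.
U+7BA57 → 4-byte form F1 BB A9 97 at offsets 2–5.
U+DB49F → 4-byte form F3 9B 92 9F at offsets 6–9.
U+A6E16 → 4-byte form F2 A6 B8 96 at offsets 10–13.
Offset 12 falls in char 4's range; it's byte 3 of F2 A6 B8 96 = 0xB8.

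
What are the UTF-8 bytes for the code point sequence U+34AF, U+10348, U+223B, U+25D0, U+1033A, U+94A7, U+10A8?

U+34AF: 3-byte form → E3 92 AF.
U+10348: 4-byte form → F0 90 8D 88.
U+223B: 3-byte form → E2 88 BB.
U+25D0: 3-byte form → E2 97 90.
U+1033A: 4-byte form → F0 90 8C BA.
U+94A7: 3-byte form → E9 92 A7.
U+10A8: 3-byte form → E1 82 A8.
Concatenated (23 bytes): E3 92 AF F0 90 8D 88 E2 88 BB E2 97 90 F0 90 8C BA E9 92 A7 E1 82 A8.

E3 92 AF F0 90 8D 88 E2 88 BB E2 97 90 F0 90 8C BA E9 92 A7 E1 82 A8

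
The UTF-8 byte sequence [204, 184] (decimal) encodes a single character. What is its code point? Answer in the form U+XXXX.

Leading byte 0xCC = 11001100 matches 110xxxxx → 2-byte sequence.
Byte 1: 0xCC = 11001100, payload 01100 (5 bits).
Byte 2: 0xB8 = 10111000 (10xxxxxx ✓), payload 111000.
Concatenate: 01100111000 = 0x338 (11 bits → U+0338).

U+0338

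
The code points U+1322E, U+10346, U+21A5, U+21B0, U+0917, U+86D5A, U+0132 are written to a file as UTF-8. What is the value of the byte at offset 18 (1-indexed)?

1-indexed offset 18 is 0-indexed offset 17.
U+1322E → 4-byte form F0 93 88 AE at offsets 0–3.
U+10346 → 4-byte form F0 90 8D 86 at offsets 4–7.
U+21A5 → 3-byte form E2 86 A5 at offsets 8–10.
U+21B0 → 3-byte form E2 86 B0 at offsets 11–13.
U+0917 → 3-byte form E0 A4 97 at offsets 14–16.
U+86D5A → 4-byte form F2 86 B5 9A at offsets 17–20.
Offset 17 falls in char 6's range; it's byte 1 of F2 86 B5 9A = 0xF2.

0xF2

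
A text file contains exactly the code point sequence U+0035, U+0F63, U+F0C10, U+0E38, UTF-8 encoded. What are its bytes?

35 E0 BD A3 F3 B0 B0 90 E0 B8 B8

U+0035: 1-byte form → 35.
U+0F63: 3-byte form → E0 BD A3.
U+F0C10: 4-byte form → F3 B0 B0 90.
U+0E38: 3-byte form → E0 B8 B8.
Concatenated (11 bytes): 35 E0 BD A3 F3 B0 B0 90 E0 B8 B8.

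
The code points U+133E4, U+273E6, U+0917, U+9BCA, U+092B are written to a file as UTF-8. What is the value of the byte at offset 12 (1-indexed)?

1-indexed offset 12 is 0-indexed offset 11.
U+133E4 → 4-byte form F0 93 8F A4 at offsets 0–3.
U+273E6 → 4-byte form F0 A7 8F A6 at offsets 4–7.
U+0917 → 3-byte form E0 A4 97 at offsets 8–10.
U+9BCA → 3-byte form E9 AF 8A at offsets 11–13.
Offset 11 falls in char 4's range; it's byte 1 of E9 AF 8A = 0xE9.

0xE9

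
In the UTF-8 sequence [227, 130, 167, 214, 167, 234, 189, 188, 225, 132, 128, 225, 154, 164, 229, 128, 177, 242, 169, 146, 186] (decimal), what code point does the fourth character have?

U+1100

Offset 0: leading byte 0xE3 = 11100011 → 3-byte char #1 = E3 82 A7.
Offset 3: leading byte 0xD6 = 11010110 → 2-byte char #2 = D6 A7.
Offset 5: leading byte 0xEA = 11101010 → 3-byte char #3 = EA BD BC.
Offset 8: leading byte 0xE1 = 11100001 → 3-byte char #4 = E1 84 80.
Leading byte 0xE1 = 11100001 matches 1110xxxx → 3-byte sequence.
Byte 1: 0xE1 = 11100001, payload 0001 (4 bits).
Byte 2: 0x84 = 10000100 (10xxxxxx ✓), payload 000100.
Byte 3: 0x80 = 10000000 (10xxxxxx ✓), payload 000000.
Concatenate: 0001000100000000 = 0x1100 (16 bits → U+1100).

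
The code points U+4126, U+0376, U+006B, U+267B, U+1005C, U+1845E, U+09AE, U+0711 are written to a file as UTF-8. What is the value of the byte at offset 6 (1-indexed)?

1-indexed offset 6 is 0-indexed offset 5.
U+4126 → 3-byte form E4 84 A6 at offsets 0–2.
U+0376 → 2-byte form CD B6 at offsets 3–4.
U+006B → 1-byte form 6B at offsets 5–5.
Offset 5 falls in char 3's range; it's byte 1 of 6B = 0x6B.

0x6B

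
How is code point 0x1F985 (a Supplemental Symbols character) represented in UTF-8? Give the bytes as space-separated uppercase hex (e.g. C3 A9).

F0 9F A6 85

U+1F985 = 0x1F985 = 129413 decimal. In range U+10000–U+10FFFF → 4-byte form: 11110xxx 10xxxxxx 10xxxxxx 10xxxxxx.
Binary (21 bits): 000011111100110000101.
Split 3+6+6+6: 000 | 011111 | 100110 | 000101.
Byte 1: 11110000 = 0xF0.
Byte 2: 10011111 = 0x9F.
Byte 3: 10100110 = 0xA6.
Byte 4: 10000101 = 0x85.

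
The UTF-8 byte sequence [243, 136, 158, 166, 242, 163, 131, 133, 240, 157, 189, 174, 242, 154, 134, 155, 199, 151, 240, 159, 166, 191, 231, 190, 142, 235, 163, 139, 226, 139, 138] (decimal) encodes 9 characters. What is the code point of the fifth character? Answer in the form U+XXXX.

Offset 0: leading byte 0xF3 = 11110011 → 4-byte char #1 = F3 88 9E A6.
Offset 4: leading byte 0xF2 = 11110010 → 4-byte char #2 = F2 A3 83 85.
Offset 8: leading byte 0xF0 = 11110000 → 4-byte char #3 = F0 9D BD AE.
Offset 12: leading byte 0xF2 = 11110010 → 4-byte char #4 = F2 9A 86 9B.
Offset 16: leading byte 0xC7 = 11000111 → 2-byte char #5 = C7 97.
Leading byte 0xC7 = 11000111 matches 110xxxxx → 2-byte sequence.
Byte 1: 0xC7 = 11000111, payload 00111 (5 bits).
Byte 2: 0x97 = 10010111 (10xxxxxx ✓), payload 010111.
Concatenate: 00111010111 = 0x1D7 (11 bits → U+01D7).

U+01D7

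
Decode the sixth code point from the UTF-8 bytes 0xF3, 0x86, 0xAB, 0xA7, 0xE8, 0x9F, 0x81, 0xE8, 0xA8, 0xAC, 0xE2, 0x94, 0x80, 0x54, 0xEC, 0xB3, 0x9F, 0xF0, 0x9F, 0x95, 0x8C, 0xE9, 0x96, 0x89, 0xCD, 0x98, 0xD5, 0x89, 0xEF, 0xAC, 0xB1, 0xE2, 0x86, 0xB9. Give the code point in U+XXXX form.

U+CCDF

Offset 0: leading byte 0xF3 = 11110011 → 4-byte char #1 = F3 86 AB A7.
Offset 4: leading byte 0xE8 = 11101000 → 3-byte char #2 = E8 9F 81.
Offset 7: leading byte 0xE8 = 11101000 → 3-byte char #3 = E8 A8 AC.
Offset 10: leading byte 0xE2 = 11100010 → 3-byte char #4 = E2 94 80.
Offset 13: leading byte 0x54 = 01010100 → 1-byte char #5 = 54.
Offset 14: leading byte 0xEC = 11101100 → 3-byte char #6 = EC B3 9F.
Leading byte 0xEC = 11101100 matches 1110xxxx → 3-byte sequence.
Byte 1: 0xEC = 11101100, payload 1100 (4 bits).
Byte 2: 0xB3 = 10110011 (10xxxxxx ✓), payload 110011.
Byte 3: 0x9F = 10011111 (10xxxxxx ✓), payload 011111.
Concatenate: 1100110011011111 = 0xCCDF (16 bits → U+CCDF).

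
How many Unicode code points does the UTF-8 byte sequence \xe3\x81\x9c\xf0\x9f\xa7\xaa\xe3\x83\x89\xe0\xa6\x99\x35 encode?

Byte at offset 0: 0xE3 = 11100011 → 3-byte char (#1). Advance 3.
Byte at offset 3: 0xF0 = 11110000 → 4-byte char (#2). Advance 4.
Byte at offset 7: 0xE3 = 11100011 → 3-byte char (#3). Advance 3.
Byte at offset 10: 0xE0 = 11100000 → 3-byte char (#4). Advance 3.
Byte at offset 13: 0x35 = 00110101 → 1-byte char (#5). Advance 1.
Reached end at offset 14 after 5 code points.

5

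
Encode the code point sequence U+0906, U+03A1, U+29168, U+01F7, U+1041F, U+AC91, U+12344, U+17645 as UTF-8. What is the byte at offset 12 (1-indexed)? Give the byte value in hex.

1-indexed offset 12 is 0-indexed offset 11.
U+0906 → 3-byte form E0 A4 86 at offsets 0–2.
U+03A1 → 2-byte form CE A1 at offsets 3–4.
U+29168 → 4-byte form F0 A9 85 A8 at offsets 5–8.
U+01F7 → 2-byte form C7 B7 at offsets 9–10.
U+1041F → 4-byte form F0 90 90 9F at offsets 11–14.
Offset 11 falls in char 5's range; it's byte 1 of F0 90 90 9F = 0xF0.

0xF0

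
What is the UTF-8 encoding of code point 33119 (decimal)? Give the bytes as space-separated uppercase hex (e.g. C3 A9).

E8 85 9F

U+815F = 0x815F = 33119 decimal. In range U+0800–U+FFFF → 3-byte form: 1110xxxx 10xxxxxx 10xxxxxx.
Binary (16 bits): 1000000101011111.
Split 4+6+6: 1000 | 000101 | 011111.
Byte 1: 11101000 = 0xE8.
Byte 2: 10000101 = 0x85.
Byte 3: 10011111 = 0x9F.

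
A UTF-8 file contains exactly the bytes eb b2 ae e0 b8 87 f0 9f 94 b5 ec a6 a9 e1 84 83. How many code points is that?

Byte at offset 0: 0xEB = 11101011 → 3-byte char (#1). Advance 3.
Byte at offset 3: 0xE0 = 11100000 → 3-byte char (#2). Advance 3.
Byte at offset 6: 0xF0 = 11110000 → 4-byte char (#3). Advance 4.
Byte at offset 10: 0xEC = 11101100 → 3-byte char (#4). Advance 3.
Byte at offset 13: 0xE1 = 11100001 → 3-byte char (#5). Advance 3.
Reached end at offset 16 after 5 code points.

5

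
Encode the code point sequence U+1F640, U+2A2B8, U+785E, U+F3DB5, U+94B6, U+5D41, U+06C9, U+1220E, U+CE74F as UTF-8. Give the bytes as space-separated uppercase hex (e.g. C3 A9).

U+1F640: 4-byte form → F0 9F 99 80.
U+2A2B8: 4-byte form → F0 AA 8A B8.
U+785E: 3-byte form → E7 A1 9E.
U+F3DB5: 4-byte form → F3 B3 B6 B5.
U+94B6: 3-byte form → E9 92 B6.
U+5D41: 3-byte form → E5 B5 81.
U+06C9: 2-byte form → DB 89.
U+1220E: 4-byte form → F0 92 88 8E.
U+CE74F: 4-byte form → F3 8E 9D 8F.
Concatenated (31 bytes): F0 9F 99 80 F0 AA 8A B8 E7 A1 9E F3 B3 B6 B5 E9 92 B6 E5 B5 81 DB 89 F0 92 88 8E F3 8E 9D 8F.

F0 9F 99 80 F0 AA 8A B8 E7 A1 9E F3 B3 B6 B5 E9 92 B6 E5 B5 81 DB 89 F0 92 88 8E F3 8E 9D 8F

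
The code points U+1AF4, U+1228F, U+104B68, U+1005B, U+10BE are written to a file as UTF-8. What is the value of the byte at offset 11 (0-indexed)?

U+1AF4 → 3-byte form E1 AB B4 at offsets 0–2.
U+1228F → 4-byte form F0 92 8A 8F at offsets 3–6.
U+104B68 → 4-byte form F4 84 AD A8 at offsets 7–10.
U+1005B → 4-byte form F0 90 81 9B at offsets 11–14.
Offset 11 falls in char 4's range; it's byte 1 of F0 90 81 9B = 0xF0.

0xF0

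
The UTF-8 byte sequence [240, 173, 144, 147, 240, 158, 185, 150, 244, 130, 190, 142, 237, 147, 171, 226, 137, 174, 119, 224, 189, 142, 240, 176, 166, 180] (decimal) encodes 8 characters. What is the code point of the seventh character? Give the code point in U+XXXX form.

U+0F4E

Offset 0: leading byte 0xF0 = 11110000 → 4-byte char #1 = F0 AD 90 93.
Offset 4: leading byte 0xF0 = 11110000 → 4-byte char #2 = F0 9E B9 96.
Offset 8: leading byte 0xF4 = 11110100 → 4-byte char #3 = F4 82 BE 8E.
Offset 12: leading byte 0xED = 11101101 → 3-byte char #4 = ED 93 AB.
Offset 15: leading byte 0xE2 = 11100010 → 3-byte char #5 = E2 89 AE.
Offset 18: leading byte 0x77 = 01110111 → 1-byte char #6 = 77.
Offset 19: leading byte 0xE0 = 11100000 → 3-byte char #7 = E0 BD 8E.
Leading byte 0xE0 = 11100000 matches 1110xxxx → 3-byte sequence.
Byte 1: 0xE0 = 11100000, payload 0000 (4 bits).
Byte 2: 0xBD = 10111101 (10xxxxxx ✓), payload 111101.
Byte 3: 0x8E = 10001110 (10xxxxxx ✓), payload 001110.
Concatenate: 0000111101001110 = 0xF4E (16 bits → U+0F4E).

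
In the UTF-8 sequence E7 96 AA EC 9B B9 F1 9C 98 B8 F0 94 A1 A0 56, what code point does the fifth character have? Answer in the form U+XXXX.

Offset 0: leading byte 0xE7 = 11100111 → 3-byte char #1 = E7 96 AA.
Offset 3: leading byte 0xEC = 11101100 → 3-byte char #2 = EC 9B B9.
Offset 6: leading byte 0xF1 = 11110001 → 4-byte char #3 = F1 9C 98 B8.
Offset 10: leading byte 0xF0 = 11110000 → 4-byte char #4 = F0 94 A1 A0.
Offset 14: leading byte 0x56 = 01010110 → 1-byte char #5 = 56.
Leading byte 0x56 = 01010110 matches 0xxxxxxx → 1-byte sequence.
Byte 1: 0x56 = 01010110, payload 1010110 (7 bits).
Concatenate: 1010110 = 0x56 (7 bits → U+0056).

U+0056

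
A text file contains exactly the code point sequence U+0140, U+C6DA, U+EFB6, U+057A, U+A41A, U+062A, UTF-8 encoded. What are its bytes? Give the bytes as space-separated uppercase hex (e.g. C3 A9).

U+0140: 2-byte form → C5 80.
U+C6DA: 3-byte form → EC 9B 9A.
U+EFB6: 3-byte form → EE BE B6.
U+057A: 2-byte form → D5 BA.
U+A41A: 3-byte form → EA 90 9A.
U+062A: 2-byte form → D8 AA.
Concatenated (15 bytes): C5 80 EC 9B 9A EE BE B6 D5 BA EA 90 9A D8 AA.

C5 80 EC 9B 9A EE BE B6 D5 BA EA 90 9A D8 AA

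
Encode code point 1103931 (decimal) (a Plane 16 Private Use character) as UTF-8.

U+10D83B = 0x10D83B = 1103931 decimal. In range U+10000–U+10FFFF → 4-byte form: 11110xxx 10xxxxxx 10xxxxxx 10xxxxxx.
Binary (21 bits): 100001101100000111011.
Split 3+6+6+6: 100 | 001101 | 100000 | 111011.
Byte 1: 11110100 = 0xF4.
Byte 2: 10001101 = 0x8D.
Byte 3: 10100000 = 0xA0.
Byte 4: 10111011 = 0xBB.

F4 8D A0 BB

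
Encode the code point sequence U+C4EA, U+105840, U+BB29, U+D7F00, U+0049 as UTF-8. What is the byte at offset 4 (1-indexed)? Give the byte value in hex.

0xF4

1-indexed offset 4 is 0-indexed offset 3.
U+C4EA → 3-byte form EC 93 AA at offsets 0–2.
U+105840 → 4-byte form F4 85 A1 80 at offsets 3–6.
Offset 3 falls in char 2's range; it's byte 1 of F4 85 A1 80 = 0xF4.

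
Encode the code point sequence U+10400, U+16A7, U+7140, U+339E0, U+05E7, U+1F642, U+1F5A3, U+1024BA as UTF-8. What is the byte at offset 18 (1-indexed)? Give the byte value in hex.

0x9F

1-indexed offset 18 is 0-indexed offset 17.
U+10400 → 4-byte form F0 90 90 80 at offsets 0–3.
U+16A7 → 3-byte form E1 9A A7 at offsets 4–6.
U+7140 → 3-byte form E7 85 80 at offsets 7–9.
U+339E0 → 4-byte form F0 B3 A7 A0 at offsets 10–13.
U+05E7 → 2-byte form D7 A7 at offsets 14–15.
U+1F642 → 4-byte form F0 9F 99 82 at offsets 16–19.
Offset 17 falls in char 6's range; it's byte 2 of F0 9F 99 82 = 0x9F.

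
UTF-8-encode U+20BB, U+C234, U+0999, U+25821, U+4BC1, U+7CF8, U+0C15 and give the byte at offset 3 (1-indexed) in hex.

0xBB

1-indexed offset 3 is 0-indexed offset 2.
U+20BB → 3-byte form E2 82 BB at offsets 0–2.
Offset 2 falls in char 1's range; it's byte 3 of E2 82 BB = 0xBB.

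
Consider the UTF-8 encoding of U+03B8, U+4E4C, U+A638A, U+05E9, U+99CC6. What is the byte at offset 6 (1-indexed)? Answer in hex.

1-indexed offset 6 is 0-indexed offset 5.
U+03B8 → 2-byte form CE B8 at offsets 0–1.
U+4E4C → 3-byte form E4 B9 8C at offsets 2–4.
U+A638A → 4-byte form F2 A6 8E 8A at offsets 5–8.
Offset 5 falls in char 3's range; it's byte 1 of F2 A6 8E 8A = 0xF2.

0xF2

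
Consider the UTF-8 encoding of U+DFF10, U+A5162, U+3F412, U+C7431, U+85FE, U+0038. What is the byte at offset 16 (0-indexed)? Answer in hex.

0xE8

U+DFF10 → 4-byte form F3 9F BC 90 at offsets 0–3.
U+A5162 → 4-byte form F2 A5 85 A2 at offsets 4–7.
U+3F412 → 4-byte form F0 BF 90 92 at offsets 8–11.
U+C7431 → 4-byte form F3 87 90 B1 at offsets 12–15.
U+85FE → 3-byte form E8 97 BE at offsets 16–18.
Offset 16 falls in char 5's range; it's byte 1 of E8 97 BE = 0xE8.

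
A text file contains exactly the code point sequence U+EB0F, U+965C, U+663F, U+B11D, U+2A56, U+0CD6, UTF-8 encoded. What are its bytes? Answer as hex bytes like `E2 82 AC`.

U+EB0F: 3-byte form → EE AC 8F.
U+965C: 3-byte form → E9 99 9C.
U+663F: 3-byte form → E6 98 BF.
U+B11D: 3-byte form → EB 84 9D.
U+2A56: 3-byte form → E2 A9 96.
U+0CD6: 3-byte form → E0 B3 96.
Concatenated (18 bytes): EE AC 8F E9 99 9C E6 98 BF EB 84 9D E2 A9 96 E0 B3 96.

EE AC 8F E9 99 9C E6 98 BF EB 84 9D E2 A9 96 E0 B3 96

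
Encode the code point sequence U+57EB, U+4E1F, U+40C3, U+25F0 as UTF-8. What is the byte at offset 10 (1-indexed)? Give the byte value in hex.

0xE2

1-indexed offset 10 is 0-indexed offset 9.
U+57EB → 3-byte form E5 9F AB at offsets 0–2.
U+4E1F → 3-byte form E4 B8 9F at offsets 3–5.
U+40C3 → 3-byte form E4 83 83 at offsets 6–8.
U+25F0 → 3-byte form E2 97 B0 at offsets 9–11.
Offset 9 falls in char 4's range; it's byte 1 of E2 97 B0 = 0xE2.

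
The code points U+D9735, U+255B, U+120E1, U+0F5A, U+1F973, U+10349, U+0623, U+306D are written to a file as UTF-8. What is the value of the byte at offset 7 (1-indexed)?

1-indexed offset 7 is 0-indexed offset 6.
U+D9735 → 4-byte form F3 99 9C B5 at offsets 0–3.
U+255B → 3-byte form E2 95 9B at offsets 4–6.
Offset 6 falls in char 2's range; it's byte 3 of E2 95 9B = 0x9B.

0x9B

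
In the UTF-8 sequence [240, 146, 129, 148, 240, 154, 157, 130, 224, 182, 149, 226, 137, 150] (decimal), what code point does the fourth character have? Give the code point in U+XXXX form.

Offset 0: leading byte 0xF0 = 11110000 → 4-byte char #1 = F0 92 81 94.
Offset 4: leading byte 0xF0 = 11110000 → 4-byte char #2 = F0 9A 9D 82.
Offset 8: leading byte 0xE0 = 11100000 → 3-byte char #3 = E0 B6 95.
Offset 11: leading byte 0xE2 = 11100010 → 3-byte char #4 = E2 89 96.
Leading byte 0xE2 = 11100010 matches 1110xxxx → 3-byte sequence.
Byte 1: 0xE2 = 11100010, payload 0010 (4 bits).
Byte 2: 0x89 = 10001001 (10xxxxxx ✓), payload 001001.
Byte 3: 0x96 = 10010110 (10xxxxxx ✓), payload 010110.
Concatenate: 0010001001010110 = 0x2256 (16 bits → U+2256).

U+2256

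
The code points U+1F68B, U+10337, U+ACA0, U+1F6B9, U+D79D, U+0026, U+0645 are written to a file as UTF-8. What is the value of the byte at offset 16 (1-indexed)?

1-indexed offset 16 is 0-indexed offset 15.
U+1F68B → 4-byte form F0 9F 9A 8B at offsets 0–3.
U+10337 → 4-byte form F0 90 8C B7 at offsets 4–7.
U+ACA0 → 3-byte form EA B2 A0 at offsets 8–10.
U+1F6B9 → 4-byte form F0 9F 9A B9 at offsets 11–14.
U+D79D → 3-byte form ED 9E 9D at offsets 15–17.
Offset 15 falls in char 5's range; it's byte 1 of ED 9E 9D = 0xED.

0xED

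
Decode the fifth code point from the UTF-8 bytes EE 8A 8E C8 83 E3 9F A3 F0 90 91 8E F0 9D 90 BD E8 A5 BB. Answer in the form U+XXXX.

U+1D43D

Offset 0: leading byte 0xEE = 11101110 → 3-byte char #1 = EE 8A 8E.
Offset 3: leading byte 0xC8 = 11001000 → 2-byte char #2 = C8 83.
Offset 5: leading byte 0xE3 = 11100011 → 3-byte char #3 = E3 9F A3.
Offset 8: leading byte 0xF0 = 11110000 → 4-byte char #4 = F0 90 91 8E.
Offset 12: leading byte 0xF0 = 11110000 → 4-byte char #5 = F0 9D 90 BD.
Leading byte 0xF0 = 11110000 matches 11110xxx → 4-byte sequence.
Byte 1: 0xF0 = 11110000, payload 000 (3 bits).
Byte 2: 0x9D = 10011101 (10xxxxxx ✓), payload 011101.
Byte 3: 0x90 = 10010000 (10xxxxxx ✓), payload 010000.
Byte 4: 0xBD = 10111101 (10xxxxxx ✓), payload 111101.
Concatenate: 000011101010000111101 = 0x1D43D (21 bits → U+1D43D).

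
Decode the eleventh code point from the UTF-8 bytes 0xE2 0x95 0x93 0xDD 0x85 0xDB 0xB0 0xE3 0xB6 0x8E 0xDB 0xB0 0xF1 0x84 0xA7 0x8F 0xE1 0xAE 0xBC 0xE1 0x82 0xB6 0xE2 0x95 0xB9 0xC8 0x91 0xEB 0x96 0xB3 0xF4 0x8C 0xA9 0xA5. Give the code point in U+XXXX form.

U+B5B3

Offset 0: leading byte 0xE2 = 11100010 → 3-byte char #1 = E2 95 93.
Offset 3: leading byte 0xDD = 11011101 → 2-byte char #2 = DD 85.
Offset 5: leading byte 0xDB = 11011011 → 2-byte char #3 = DB B0.
Offset 7: leading byte 0xE3 = 11100011 → 3-byte char #4 = E3 B6 8E.
Offset 10: leading byte 0xDB = 11011011 → 2-byte char #5 = DB B0.
Offset 12: leading byte 0xF1 = 11110001 → 4-byte char #6 = F1 84 A7 8F.
Offset 16: leading byte 0xE1 = 11100001 → 3-byte char #7 = E1 AE BC.
Offset 19: leading byte 0xE1 = 11100001 → 3-byte char #8 = E1 82 B6.
Offset 22: leading byte 0xE2 = 11100010 → 3-byte char #9 = E2 95 B9.
Offset 25: leading byte 0xC8 = 11001000 → 2-byte char #10 = C8 91.
Offset 27: leading byte 0xEB = 11101011 → 3-byte char #11 = EB 96 B3.
Leading byte 0xEB = 11101011 matches 1110xxxx → 3-byte sequence.
Byte 1: 0xEB = 11101011, payload 1011 (4 bits).
Byte 2: 0x96 = 10010110 (10xxxxxx ✓), payload 010110.
Byte 3: 0xB3 = 10110011 (10xxxxxx ✓), payload 110011.
Concatenate: 1011010110110011 = 0xB5B3 (16 bits → U+B5B3).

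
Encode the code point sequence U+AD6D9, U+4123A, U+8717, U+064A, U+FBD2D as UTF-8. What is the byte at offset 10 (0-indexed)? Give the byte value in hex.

U+AD6D9 → 4-byte form F2 AD 9B 99 at offsets 0–3.
U+4123A → 4-byte form F1 81 88 BA at offsets 4–7.
U+8717 → 3-byte form E8 9C 97 at offsets 8–10.
Offset 10 falls in char 3's range; it's byte 3 of E8 9C 97 = 0x97.

0x97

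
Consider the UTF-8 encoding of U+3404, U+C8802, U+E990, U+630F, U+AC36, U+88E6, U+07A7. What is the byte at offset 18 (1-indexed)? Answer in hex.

0xA3

1-indexed offset 18 is 0-indexed offset 17.
U+3404 → 3-byte form E3 90 84 at offsets 0–2.
U+C8802 → 4-byte form F3 88 A0 82 at offsets 3–6.
U+E990 → 3-byte form EE A6 90 at offsets 7–9.
U+630F → 3-byte form E6 8C 8F at offsets 10–12.
U+AC36 → 3-byte form EA B0 B6 at offsets 13–15.
U+88E6 → 3-byte form E8 A3 A6 at offsets 16–18.
Offset 17 falls in char 6's range; it's byte 2 of E8 A3 A6 = 0xA3.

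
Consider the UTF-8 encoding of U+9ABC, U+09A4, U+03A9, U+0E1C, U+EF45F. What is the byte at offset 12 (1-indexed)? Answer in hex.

0xF3

1-indexed offset 12 is 0-indexed offset 11.
U+9ABC → 3-byte form E9 AA BC at offsets 0–2.
U+09A4 → 3-byte form E0 A6 A4 at offsets 3–5.
U+03A9 → 2-byte form CE A9 at offsets 6–7.
U+0E1C → 3-byte form E0 B8 9C at offsets 8–10.
U+EF45F → 4-byte form F3 AF 91 9F at offsets 11–14.
Offset 11 falls in char 5's range; it's byte 1 of F3 AF 91 9F = 0xF3.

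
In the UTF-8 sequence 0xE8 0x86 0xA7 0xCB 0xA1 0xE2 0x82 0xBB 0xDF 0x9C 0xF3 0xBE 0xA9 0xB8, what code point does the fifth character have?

U+FEA78

Offset 0: leading byte 0xE8 = 11101000 → 3-byte char #1 = E8 86 A7.
Offset 3: leading byte 0xCB = 11001011 → 2-byte char #2 = CB A1.
Offset 5: leading byte 0xE2 = 11100010 → 3-byte char #3 = E2 82 BB.
Offset 8: leading byte 0xDF = 11011111 → 2-byte char #4 = DF 9C.
Offset 10: leading byte 0xF3 = 11110011 → 4-byte char #5 = F3 BE A9 B8.
Leading byte 0xF3 = 11110011 matches 11110xxx → 4-byte sequence.
Byte 1: 0xF3 = 11110011, payload 011 (3 bits).
Byte 2: 0xBE = 10111110 (10xxxxxx ✓), payload 111110.
Byte 3: 0xA9 = 10101001 (10xxxxxx ✓), payload 101001.
Byte 4: 0xB8 = 10111000 (10xxxxxx ✓), payload 111000.
Concatenate: 011111110101001111000 = 0xFEA78 (21 bits → U+FEA78).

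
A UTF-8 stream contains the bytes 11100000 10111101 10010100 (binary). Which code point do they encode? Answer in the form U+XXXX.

Leading byte 0xE0 = 11100000 matches 1110xxxx → 3-byte sequence.
Byte 1: 0xE0 = 11100000, payload 0000 (4 bits).
Byte 2: 0xBD = 10111101 (10xxxxxx ✓), payload 111101.
Byte 3: 0x94 = 10010100 (10xxxxxx ✓), payload 010100.
Concatenate: 0000111101010100 = 0xF54 (16 bits → U+0F54).

U+0F54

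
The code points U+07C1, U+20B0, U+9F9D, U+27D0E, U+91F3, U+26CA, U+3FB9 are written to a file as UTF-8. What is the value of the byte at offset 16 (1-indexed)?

0xE2

1-indexed offset 16 is 0-indexed offset 15.
U+07C1 → 2-byte form DF 81 at offsets 0–1.
U+20B0 → 3-byte form E2 82 B0 at offsets 2–4.
U+9F9D → 3-byte form E9 BE 9D at offsets 5–7.
U+27D0E → 4-byte form F0 A7 B4 8E at offsets 8–11.
U+91F3 → 3-byte form E9 87 B3 at offsets 12–14.
U+26CA → 3-byte form E2 9B 8A at offsets 15–17.
Offset 15 falls in char 6's range; it's byte 1 of E2 9B 8A = 0xE2.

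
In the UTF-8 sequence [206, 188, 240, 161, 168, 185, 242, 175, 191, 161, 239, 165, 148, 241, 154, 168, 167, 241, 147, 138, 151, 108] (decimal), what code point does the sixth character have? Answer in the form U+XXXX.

Offset 0: leading byte 0xCE = 11001110 → 2-byte char #1 = CE BC.
Offset 2: leading byte 0xF0 = 11110000 → 4-byte char #2 = F0 A1 A8 B9.
Offset 6: leading byte 0xF2 = 11110010 → 4-byte char #3 = F2 AF BF A1.
Offset 10: leading byte 0xEF = 11101111 → 3-byte char #4 = EF A5 94.
Offset 13: leading byte 0xF1 = 11110001 → 4-byte char #5 = F1 9A A8 A7.
Offset 17: leading byte 0xF1 = 11110001 → 4-byte char #6 = F1 93 8A 97.
Leading byte 0xF1 = 11110001 matches 11110xxx → 4-byte sequence.
Byte 1: 0xF1 = 11110001, payload 001 (3 bits).
Byte 2: 0x93 = 10010011 (10xxxxxx ✓), payload 010011.
Byte 3: 0x8A = 10001010 (10xxxxxx ✓), payload 001010.
Byte 4: 0x97 = 10010111 (10xxxxxx ✓), payload 010111.
Concatenate: 001010011001010010111 = 0x53297 (21 bits → U+53297).

U+53297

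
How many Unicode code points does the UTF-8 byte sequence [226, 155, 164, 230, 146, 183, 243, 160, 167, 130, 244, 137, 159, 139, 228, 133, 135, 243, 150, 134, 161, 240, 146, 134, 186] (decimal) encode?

7

Byte at offset 0: 0xE2 = 11100010 → 3-byte char (#1). Advance 3.
Byte at offset 3: 0xE6 = 11100110 → 3-byte char (#2). Advance 3.
Byte at offset 6: 0xF3 = 11110011 → 4-byte char (#3). Advance 4.
Byte at offset 10: 0xF4 = 11110100 → 4-byte char (#4). Advance 4.
Byte at offset 14: 0xE4 = 11100100 → 3-byte char (#5). Advance 3.
Byte at offset 17: 0xF3 = 11110011 → 4-byte char (#6). Advance 4.
Byte at offset 21: 0xF0 = 11110000 → 4-byte char (#7). Advance 4.
Reached end at offset 25 after 7 code points.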